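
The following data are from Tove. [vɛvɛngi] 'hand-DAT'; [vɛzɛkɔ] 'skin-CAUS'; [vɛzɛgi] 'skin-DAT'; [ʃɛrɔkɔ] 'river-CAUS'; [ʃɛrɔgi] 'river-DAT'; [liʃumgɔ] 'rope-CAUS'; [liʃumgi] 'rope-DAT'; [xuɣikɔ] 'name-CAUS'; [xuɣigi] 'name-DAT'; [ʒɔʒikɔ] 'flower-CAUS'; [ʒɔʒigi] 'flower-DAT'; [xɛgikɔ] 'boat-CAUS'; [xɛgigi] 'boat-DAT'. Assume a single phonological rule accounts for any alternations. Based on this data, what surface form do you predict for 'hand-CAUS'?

The CAUS morpheme has two allomorphs, [-gɔ] and [-kɔ].
The DAT suffix, which begins with [g], is invariant after every stem; so [g] is not altered by any rule here.
So the underlying form is /-kɔ/, and voiceless stops become voiced after a nasal.
After 'hand', which ends in a nasal, the suffix surfaces as [-gɔ], giving [vɛvɛngɔ].

[vɛvɛngɔ]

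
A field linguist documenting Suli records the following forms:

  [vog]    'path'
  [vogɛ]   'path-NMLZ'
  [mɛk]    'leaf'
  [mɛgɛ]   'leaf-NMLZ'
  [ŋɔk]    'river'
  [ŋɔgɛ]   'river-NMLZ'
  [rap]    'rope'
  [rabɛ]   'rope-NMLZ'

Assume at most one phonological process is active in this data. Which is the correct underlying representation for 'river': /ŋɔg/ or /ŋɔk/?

/ŋɔk/

The root 'river' surfaces as [ŋɔk] and [ŋɔgɛ], with a stem-final [k] ~ [g] alternation.
The stem 'path' ([vog], [vogɛ]) shows [g] unchanged in both environments, so [g] cannot be basic with [k] derived in isolation.
The underlying segment must be /k/; voiceless stops become voiced between vowels, yielding [g] there.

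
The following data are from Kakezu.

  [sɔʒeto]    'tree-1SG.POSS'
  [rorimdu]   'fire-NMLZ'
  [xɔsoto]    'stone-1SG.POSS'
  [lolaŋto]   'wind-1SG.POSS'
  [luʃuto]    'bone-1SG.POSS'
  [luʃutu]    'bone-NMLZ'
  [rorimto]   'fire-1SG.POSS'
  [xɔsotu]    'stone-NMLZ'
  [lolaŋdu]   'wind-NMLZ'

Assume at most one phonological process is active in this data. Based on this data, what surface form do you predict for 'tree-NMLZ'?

[sɔʒetu]

The NMLZ suffix surfaces as [-du] and [-tu], depending on the final segment of the stem.
The 1SG.POSS suffix, which begins with [t], is invariant after every stem; so [t] is not altered by any rule here.
So the underlying form is /-du/, and voiced stops become voiceless after a vowel.
After 'tree', which ends in a vowel, the suffix surfaces as [-tu], giving [sɔʒetu].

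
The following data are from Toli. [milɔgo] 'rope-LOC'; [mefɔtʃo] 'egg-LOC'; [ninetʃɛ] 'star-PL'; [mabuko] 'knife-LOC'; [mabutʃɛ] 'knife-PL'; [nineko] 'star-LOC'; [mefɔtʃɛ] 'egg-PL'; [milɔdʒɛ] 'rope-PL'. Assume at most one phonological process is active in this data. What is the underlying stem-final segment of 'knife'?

The stem for 'knife' ends in [k] in [mabuko] but [tʃ] in [mabutʃɛ].
If /tʃ/ were underlying and a rule turned it into [k] before the LOC suffix, 'egg' would also alternate; but it has [tʃ] in both [mefɔtʃo] and [mefɔtʃɛ].
The underlying segment must be /k/; /k/ and /g/ become palato-alveolar [tʃ] and [dʒ] before a front vowel, yielding [tʃ] there.

/k/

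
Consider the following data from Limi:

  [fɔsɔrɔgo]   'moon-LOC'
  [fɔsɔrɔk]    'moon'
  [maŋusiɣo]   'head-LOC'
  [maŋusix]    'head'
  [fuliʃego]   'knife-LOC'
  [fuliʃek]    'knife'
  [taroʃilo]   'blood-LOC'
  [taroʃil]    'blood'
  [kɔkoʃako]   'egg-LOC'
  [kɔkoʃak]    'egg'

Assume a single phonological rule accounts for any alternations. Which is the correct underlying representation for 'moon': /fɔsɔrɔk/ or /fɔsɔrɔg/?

/fɔsɔrɔg/

'moon' shows [g] ~ [k] at the end of the stem ([fɔsɔrɔgo] vs [fɔsɔrɔk]).
Compare 'egg', with invariant [k] in [kɔkoʃako] and [kɔkoʃak]: an analysis with underlying /k/ and a rule producing [g] before the LOC suffix would wrongly predict alternation here too.
Therefore /g/ is basic and [k] is derived by word-final obstruent devoicing (voiced obstruents become voiceless word-finally).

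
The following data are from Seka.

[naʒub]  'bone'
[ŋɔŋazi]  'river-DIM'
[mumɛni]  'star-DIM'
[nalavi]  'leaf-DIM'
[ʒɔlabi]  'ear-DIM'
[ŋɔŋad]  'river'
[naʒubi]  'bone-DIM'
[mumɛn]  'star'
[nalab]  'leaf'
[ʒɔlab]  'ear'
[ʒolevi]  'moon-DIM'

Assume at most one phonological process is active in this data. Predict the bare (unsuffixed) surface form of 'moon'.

The root 'leaf' surfaces as [nalavi] and [nalab], with a stem-final [v] ~ [b] alternation.
If /b/ were underlying and a rule turned it into [v] before the DIM suffix, 'ear' would also alternate; but it has [b] in both [ʒɔlabi] and [ʒɔlab].
Therefore /v/ is basic and [b] is derived by word-final hardening (voiced fricatives become stops word-finally).
From [ʒolevi] the stem 'moon' is /ʒolev/; word-finally this yields [ʒoleb].

[ʒoleb]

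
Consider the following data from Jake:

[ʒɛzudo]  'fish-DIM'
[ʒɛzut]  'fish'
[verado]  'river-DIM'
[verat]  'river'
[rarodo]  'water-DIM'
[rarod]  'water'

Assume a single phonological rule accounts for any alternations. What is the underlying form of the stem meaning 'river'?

The stem for 'river' ends in [d] in [verado] but [t] in [verat].
Compare 'water', with invariant [d] in [rarodo] and [rarod]: an analysis with underlying /d/ and a rule producing [t] in isolation would wrongly predict alternation here too.
The underlying segment must be /t/; voiceless stops become voiced between vowels, yielding [d] there.

/verat/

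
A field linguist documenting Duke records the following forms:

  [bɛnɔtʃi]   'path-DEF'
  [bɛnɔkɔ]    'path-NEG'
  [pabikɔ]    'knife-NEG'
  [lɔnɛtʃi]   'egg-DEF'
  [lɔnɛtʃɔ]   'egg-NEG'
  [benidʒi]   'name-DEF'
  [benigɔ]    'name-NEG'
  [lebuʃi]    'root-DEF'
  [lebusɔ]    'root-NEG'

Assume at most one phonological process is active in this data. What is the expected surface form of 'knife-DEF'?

'path' shows [tʃ] ~ [k] at the end of the stem ([bɛnɔtʃi] vs [bɛnɔkɔ]).
The stem 'egg' ([lɔnɛtʃi], [lɔnɛtʃɔ]) shows [tʃ] unchanged in both environments, so [tʃ] cannot be basic with [k] derived before the NEG suffix.
So /k/ is underlying, and a rule of palatalization before a front vowel — /k/, /g/ and /s/ become palato-alveolar [tʃ], [dʒ] and [ʃ] before a front vowel — gives [tʃ].
The one attested form of 'knife', [pabikɔ], shows underlying /pabik/. Applying the same rule before a front vowel gives [pabitʃi].

[pabitʃi]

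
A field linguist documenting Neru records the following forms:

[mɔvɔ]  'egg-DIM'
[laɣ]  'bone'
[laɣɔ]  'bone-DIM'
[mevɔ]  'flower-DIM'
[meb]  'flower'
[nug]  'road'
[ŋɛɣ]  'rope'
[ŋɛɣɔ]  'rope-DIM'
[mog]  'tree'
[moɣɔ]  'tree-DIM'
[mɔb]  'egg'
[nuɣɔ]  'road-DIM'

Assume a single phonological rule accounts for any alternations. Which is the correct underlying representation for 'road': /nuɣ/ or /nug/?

The stem for 'road' ends in [g] in [nug] but [ɣ] in [nuɣɔ].
But 'bone' keeps [ɣ] in both environments ([laɣ], [laɣɔ]), so there is no rule changing /ɣ/ to [g] in isolation.
The underlying segment must be /g/; voiced stops become fricatives between vowels, yielding [ɣ] there.

/nug/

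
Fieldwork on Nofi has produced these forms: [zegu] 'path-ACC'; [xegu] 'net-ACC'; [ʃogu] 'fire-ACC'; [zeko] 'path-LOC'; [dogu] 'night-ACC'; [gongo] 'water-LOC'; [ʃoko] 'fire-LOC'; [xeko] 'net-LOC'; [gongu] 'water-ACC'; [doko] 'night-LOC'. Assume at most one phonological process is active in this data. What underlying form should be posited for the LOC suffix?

/-ko/

The LOC suffix surfaces as [-go] and [-ko], depending on the final segment of the stem.
By contrast the ACC suffix keeps its initial [g] throughout — that segment must be underlying.
So the underlying form is /-ko/, and voiceless stops become voiced after a nasal.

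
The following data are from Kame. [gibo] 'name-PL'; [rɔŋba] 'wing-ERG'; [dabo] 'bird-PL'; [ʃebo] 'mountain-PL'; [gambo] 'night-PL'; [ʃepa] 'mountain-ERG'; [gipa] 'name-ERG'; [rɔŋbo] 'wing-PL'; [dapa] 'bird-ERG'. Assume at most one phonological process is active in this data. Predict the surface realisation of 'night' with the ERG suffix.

The ERG morpheme has two allomorphs, [-ba] and [-pa].
The PL suffix, which begins with [b], is invariant after every stem; so [b] is not altered by any rule here.
So the underlying form is /-pa/, and voiceless stops become voiced after a nasal.
After 'night', which ends in a nasal, the suffix surfaces as [-ba], giving [gamba].

[gamba]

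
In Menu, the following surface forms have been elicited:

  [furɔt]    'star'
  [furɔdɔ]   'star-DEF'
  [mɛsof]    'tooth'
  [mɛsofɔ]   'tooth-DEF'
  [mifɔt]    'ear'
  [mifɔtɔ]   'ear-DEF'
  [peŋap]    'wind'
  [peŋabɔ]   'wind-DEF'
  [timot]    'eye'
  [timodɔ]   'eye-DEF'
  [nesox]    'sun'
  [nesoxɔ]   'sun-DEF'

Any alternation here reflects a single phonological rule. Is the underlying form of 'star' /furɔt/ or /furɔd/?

The stem for 'star' ends in [t] in [furɔt] but [d] in [furɔdɔ].
The stem 'ear' ([mifɔt], [mifɔtɔ]) shows [t] unchanged in both environments, so [t] cannot be basic with [d] derived before the DEF suffix.
Therefore /d/ is basic and [t] is derived by word-final obstruent devoicing (voiced obstruents become voiceless word-finally).

/furɔd/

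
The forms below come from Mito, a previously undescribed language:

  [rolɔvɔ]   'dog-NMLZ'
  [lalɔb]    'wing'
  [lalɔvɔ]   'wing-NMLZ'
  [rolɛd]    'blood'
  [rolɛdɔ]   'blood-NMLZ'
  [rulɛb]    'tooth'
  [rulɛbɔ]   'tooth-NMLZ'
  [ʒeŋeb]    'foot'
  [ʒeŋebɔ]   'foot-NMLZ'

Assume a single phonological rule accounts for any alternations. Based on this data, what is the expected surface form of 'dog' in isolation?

[rolɔb]

In [lalɔb] and [lalɔvɔ] the final segment of 'wing' alternates: [b] ~ [v].
Compare 'foot', with invariant [b] in [ʒeŋeb] and [ʒeŋebɔ]: an analysis with underlying /b/ and a rule producing [v] before the NMLZ suffix would wrongly predict alternation here too.
Therefore /v/ is basic and [b] is derived by word-final hardening (voiced fricatives become stops word-finally).
The one attested form of 'dog', [rolɔvɔ], shows underlying /rolɔv/. Applying the same rule word-finally gives [rolɔb].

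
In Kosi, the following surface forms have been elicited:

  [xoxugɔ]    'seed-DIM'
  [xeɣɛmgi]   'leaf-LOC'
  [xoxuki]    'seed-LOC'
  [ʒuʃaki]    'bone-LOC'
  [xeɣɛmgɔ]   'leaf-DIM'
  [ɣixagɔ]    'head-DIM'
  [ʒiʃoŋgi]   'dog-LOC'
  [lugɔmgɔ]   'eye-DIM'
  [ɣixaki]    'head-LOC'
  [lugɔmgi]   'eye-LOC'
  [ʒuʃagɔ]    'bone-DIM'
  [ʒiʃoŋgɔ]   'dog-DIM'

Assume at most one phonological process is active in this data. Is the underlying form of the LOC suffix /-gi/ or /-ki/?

The LOC morpheme has two allomorphs, [-gi] and [-ki].
By contrast the DIM suffix keeps its initial [g] throughout — that segment must be underlying.
The LOC suffix is therefore /-ki/ underlyingly, with post-nasal voicing: voiceless stops become voiced after a nasal.

/-ki/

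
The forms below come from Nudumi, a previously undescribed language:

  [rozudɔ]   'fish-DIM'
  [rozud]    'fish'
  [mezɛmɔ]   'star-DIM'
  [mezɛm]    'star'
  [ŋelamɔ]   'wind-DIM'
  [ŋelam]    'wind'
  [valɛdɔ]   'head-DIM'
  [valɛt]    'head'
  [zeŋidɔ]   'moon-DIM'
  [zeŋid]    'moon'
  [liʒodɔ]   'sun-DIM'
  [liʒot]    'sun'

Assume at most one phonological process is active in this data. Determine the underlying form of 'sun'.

/liʒot/

The root 'sun' surfaces as [liʒodɔ] and [liʒot], with a stem-final [d] ~ [t] alternation.
Compare 'moon', with invariant [d] in [zeŋidɔ] and [zeŋid]: an analysis with underlying /d/ and a rule producing [t] in isolation would wrongly predict alternation here too.
So /t/ is underlying, and a rule of intervocalic voicing — voiceless stops become voiced between vowels — gives [d].
Hence 'sun' is /liʒot/ underlyingly.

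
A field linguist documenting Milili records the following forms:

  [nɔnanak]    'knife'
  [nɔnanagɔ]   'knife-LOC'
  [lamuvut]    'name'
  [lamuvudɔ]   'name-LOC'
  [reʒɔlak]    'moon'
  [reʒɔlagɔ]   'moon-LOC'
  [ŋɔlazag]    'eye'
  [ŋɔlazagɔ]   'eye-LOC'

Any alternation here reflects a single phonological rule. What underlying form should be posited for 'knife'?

The root 'knife' surfaces as [nɔnanak] and [nɔnanagɔ], with a stem-final [k] ~ [g] alternation.
But 'eye' keeps [g] in both environments ([ŋɔlazag], [ŋɔlazagɔ]), so there is no rule changing /g/ to [k] in isolation.
Therefore /k/ is basic and [g] is derived by intervocalic voicing (voiceless stops become voiced between vowels).

/nɔnanak/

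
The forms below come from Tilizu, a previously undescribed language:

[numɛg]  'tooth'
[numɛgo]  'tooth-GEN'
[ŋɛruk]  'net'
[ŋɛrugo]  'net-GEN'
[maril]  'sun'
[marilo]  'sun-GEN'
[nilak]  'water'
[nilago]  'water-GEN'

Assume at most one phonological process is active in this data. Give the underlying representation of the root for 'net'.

In [ŋɛruk] and [ŋɛrugo] the final segment of 'net' alternates: [k] ~ [g].
The stem 'tooth' ([numɛg], [numɛgo]) shows [g] unchanged in both environments, so [g] cannot be basic with [k] derived in isolation.
The alternation reflects intervocalic voicing: voiceless stops become voiced between vowels. /k/ is underlying.
Hence 'net' is /ŋɛruk/ underlyingly.

/ŋɛruk/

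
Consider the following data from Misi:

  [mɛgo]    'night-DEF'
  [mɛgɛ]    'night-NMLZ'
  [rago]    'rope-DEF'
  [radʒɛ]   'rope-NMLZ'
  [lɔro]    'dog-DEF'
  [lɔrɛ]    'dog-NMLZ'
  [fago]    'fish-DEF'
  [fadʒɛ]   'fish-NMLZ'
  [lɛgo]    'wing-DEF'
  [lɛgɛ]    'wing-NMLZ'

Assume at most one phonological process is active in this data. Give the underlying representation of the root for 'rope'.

/radʒ/

In [rago] and [radʒɛ] the final segment of 'rope' alternates: [g] ~ [dʒ].
If /g/ were underlying and a rule turned it into [dʒ] before the NMLZ suffix, 'night' would also alternate; but it has [g] in both [mɛgo] and [mɛgɛ].
Therefore /dʒ/ is basic and [g] is derived by depalatalization (palato-alveolar /dʒ/ becomes [g] when no front vowel follows).
Hence 'rope' is /radʒ/ underlyingly.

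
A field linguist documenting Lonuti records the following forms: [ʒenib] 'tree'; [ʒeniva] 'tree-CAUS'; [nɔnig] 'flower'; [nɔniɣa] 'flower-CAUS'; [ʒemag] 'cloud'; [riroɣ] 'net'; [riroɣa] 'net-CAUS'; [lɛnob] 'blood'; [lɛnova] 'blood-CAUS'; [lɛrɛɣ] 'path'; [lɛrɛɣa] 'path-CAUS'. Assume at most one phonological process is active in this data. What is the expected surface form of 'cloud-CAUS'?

[ʒemaɣa]

'flower' shows [g] ~ [ɣ] at the end of the stem ([nɔnig] vs [nɔniɣa]).
If /ɣ/ were underlying and a rule turned it into [g] in isolation, 'net' would also alternate; but it has [ɣ] in both [riroɣ] and [riroɣa].
The alternation reflects intervocalic spirantization: voiced stops become fricatives between vowels. /g/ is underlying.
From [ʒemag] the stem 'cloud' is /ʒemag/; between vowels this yields [ʒemaɣa].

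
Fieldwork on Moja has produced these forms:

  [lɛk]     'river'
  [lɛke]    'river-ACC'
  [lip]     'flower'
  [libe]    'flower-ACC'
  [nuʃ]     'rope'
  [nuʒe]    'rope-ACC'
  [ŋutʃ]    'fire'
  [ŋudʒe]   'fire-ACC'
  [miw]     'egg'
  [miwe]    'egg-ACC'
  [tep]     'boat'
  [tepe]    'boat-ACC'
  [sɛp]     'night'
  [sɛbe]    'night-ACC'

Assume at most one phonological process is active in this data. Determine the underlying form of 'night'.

The root 'night' surfaces as [sɛp] and [sɛbe], with a stem-final [p] ~ [b] alternation.
The stem 'boat' ([tep], [tepe]) shows [p] unchanged in both environments, so [p] cannot be basic with [b] derived before the ACC suffix.
So /b/ is underlying, and a rule of word-final obstruent devoicing — voiced obstruents become voiceless word-finally — gives [p].

/sɛb/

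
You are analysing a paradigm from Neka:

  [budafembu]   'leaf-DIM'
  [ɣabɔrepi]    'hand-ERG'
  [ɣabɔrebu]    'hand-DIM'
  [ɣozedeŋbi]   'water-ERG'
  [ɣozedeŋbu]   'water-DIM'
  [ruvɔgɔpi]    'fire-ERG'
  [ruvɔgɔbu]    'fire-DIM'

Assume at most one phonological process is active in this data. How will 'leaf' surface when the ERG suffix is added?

[budafembi]

The ERG suffix surfaces as [-bi] and [-pi], depending on the final segment of the stem.
The DIM suffix, which begins with [b], is invariant after every stem; so [b] is not altered by any rule here.
The ERG suffix is therefore /-pi/ underlyingly, with post-nasal voicing: voiceless stops become voiced after a nasal.
After 'leaf', which ends in a nasal, the suffix surfaces as [-bi], giving [budafembi].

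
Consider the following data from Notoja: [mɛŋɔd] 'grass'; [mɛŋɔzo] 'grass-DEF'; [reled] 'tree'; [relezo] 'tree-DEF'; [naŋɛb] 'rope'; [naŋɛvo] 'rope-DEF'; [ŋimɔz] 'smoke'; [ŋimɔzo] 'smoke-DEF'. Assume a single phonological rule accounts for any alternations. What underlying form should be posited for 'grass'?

The stem for 'grass' ends in [d] in [mɛŋɔd] but [z] in [mɛŋɔzo].
The stem 'smoke' ([ŋimɔz], [ŋimɔzo]) shows [z] unchanged in both environments, so [z] cannot be basic with [d] derived in isolation.
The alternation reflects intervocalic spirantization: voiced stops become fricatives between vowels. /d/ is underlying.
The underlying form of 'grass' is therefore /mɛŋɔd/.

/mɛŋɔd/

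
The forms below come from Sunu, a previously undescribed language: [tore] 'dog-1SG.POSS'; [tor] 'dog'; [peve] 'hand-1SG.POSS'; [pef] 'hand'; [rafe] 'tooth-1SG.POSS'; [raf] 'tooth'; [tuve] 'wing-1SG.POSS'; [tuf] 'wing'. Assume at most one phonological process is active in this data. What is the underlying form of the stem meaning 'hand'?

/pev/

In [peve] and [pef] the final segment of 'hand' alternates: [v] ~ [f].
The stem 'tooth' ([rafe], [raf]) shows [f] unchanged in both environments, so [f] cannot be basic with [v] derived before the 1SG.POSS suffix.
The alternation reflects word-final obstruent devoicing: voiced obstruents become voiceless word-finally. /v/ is underlying.
The underlying form of 'hand' is therefore /pev/.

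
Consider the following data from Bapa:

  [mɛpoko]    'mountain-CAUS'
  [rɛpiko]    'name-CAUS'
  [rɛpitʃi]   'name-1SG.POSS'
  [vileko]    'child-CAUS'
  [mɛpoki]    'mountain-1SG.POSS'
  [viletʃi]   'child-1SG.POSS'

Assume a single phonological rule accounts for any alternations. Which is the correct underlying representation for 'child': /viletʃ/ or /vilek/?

The root 'child' surfaces as [viletʃi] and [vileko], with a stem-final [tʃ] ~ [k] alternation.
But 'mountain' keeps [k] in both environments ([mɛpoki], [mɛpoko]), so there is no rule changing /k/ to [tʃ] before the 1SG.POSS suffix.
The alternation reflects depalatalization: palato-alveolar /tʃ/ becomes [k] when no front vowel follows. /tʃ/ is underlying.

/viletʃ/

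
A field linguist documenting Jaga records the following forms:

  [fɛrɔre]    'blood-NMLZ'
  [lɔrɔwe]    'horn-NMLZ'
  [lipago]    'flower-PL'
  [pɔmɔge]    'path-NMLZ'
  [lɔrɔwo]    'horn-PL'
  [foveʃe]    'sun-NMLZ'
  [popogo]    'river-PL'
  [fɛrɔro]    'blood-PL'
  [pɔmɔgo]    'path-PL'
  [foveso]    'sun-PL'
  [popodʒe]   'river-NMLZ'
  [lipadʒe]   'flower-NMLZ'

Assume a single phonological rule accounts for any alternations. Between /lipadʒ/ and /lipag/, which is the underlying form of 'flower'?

'flower' shows [dʒ] ~ [g] at the end of the stem ([lipadʒe] vs [lipago]).
But 'path' keeps [g] in both environments ([pɔmɔge], [pɔmɔgo]), so there is no rule changing /g/ to [dʒ] before the NMLZ suffix.
Therefore /dʒ/ is basic and [g] is derived by depalatalization (palato-alveolar /dʒ/ and /ʃ/ become [g] and [s] when no front vowel follows).

/lipadʒ/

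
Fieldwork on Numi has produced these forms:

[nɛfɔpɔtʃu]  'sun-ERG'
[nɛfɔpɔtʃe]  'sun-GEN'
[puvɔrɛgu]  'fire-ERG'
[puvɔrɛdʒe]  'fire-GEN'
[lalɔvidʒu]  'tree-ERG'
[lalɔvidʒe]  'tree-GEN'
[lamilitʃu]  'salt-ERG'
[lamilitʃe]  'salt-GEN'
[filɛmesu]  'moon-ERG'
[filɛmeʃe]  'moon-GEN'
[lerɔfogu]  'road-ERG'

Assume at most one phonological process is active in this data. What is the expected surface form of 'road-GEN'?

[lerɔfodʒe]

The stem for 'fire' ends in [g] in [puvɔrɛgu] but [dʒ] in [puvɔrɛdʒe].
The stem 'tree' ([lalɔvidʒu], [lalɔvidʒe]) shows [dʒ] unchanged in both environments, so [dʒ] cannot be basic with [g] derived before the ERG suffix.
Therefore /g/ is basic and [dʒ] is derived by palatalization before a front vowel (/g/ and /s/ become palato-alveolar [dʒ] and [ʃ] before a front vowel).
From [lerɔfogu] the stem 'road' is /lerɔfog/; before a front vowel this yields [lerɔfodʒe].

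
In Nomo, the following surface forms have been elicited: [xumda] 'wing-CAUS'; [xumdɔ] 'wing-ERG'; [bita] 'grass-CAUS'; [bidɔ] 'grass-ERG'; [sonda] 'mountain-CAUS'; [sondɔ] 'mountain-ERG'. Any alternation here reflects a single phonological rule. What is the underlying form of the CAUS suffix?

/-ta/

The CAUS morpheme has two allomorphs, [-da] and [-ta].
By contrast the ERG suffix keeps its initial [d] throughout — that segment must be underlying.
So the underlying form is /-ta/, and voiceless stops become voiced after a nasal.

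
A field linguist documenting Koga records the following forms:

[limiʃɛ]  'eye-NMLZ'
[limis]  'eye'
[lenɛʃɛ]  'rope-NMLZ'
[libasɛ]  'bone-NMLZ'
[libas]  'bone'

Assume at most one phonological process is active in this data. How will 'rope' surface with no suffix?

'eye' shows [ʃ] ~ [s] at the end of the stem ([limiʃɛ] vs [limis]).
The stem 'bone' ([libasɛ], [libas]) shows [s] unchanged in both environments, so [s] cannot be basic with [ʃ] derived before the NMLZ suffix.
The underlying segment must be /ʃ/; palato-alveolar /ʃ/ becomes [s] when no front vowel follows, yielding [s] there.
The one attested form of 'rope', [lenɛʃɛ], shows underlying /lenɛʃ/. Applying the same rule when no front vowel follows gives [lenɛs].

[lenɛs]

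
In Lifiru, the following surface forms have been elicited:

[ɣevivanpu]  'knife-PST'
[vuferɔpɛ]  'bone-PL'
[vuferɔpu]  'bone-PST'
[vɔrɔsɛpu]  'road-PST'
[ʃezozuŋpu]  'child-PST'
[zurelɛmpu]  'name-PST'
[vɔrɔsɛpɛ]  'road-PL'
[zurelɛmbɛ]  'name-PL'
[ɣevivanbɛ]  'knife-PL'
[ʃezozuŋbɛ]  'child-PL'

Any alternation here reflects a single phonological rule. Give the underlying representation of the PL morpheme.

/-bɛ/

The PL morpheme has two allomorphs, [-bɛ] and [-pɛ].
The PST suffix, which begins with [p], is invariant after every stem; so [p] is not altered by any rule here.
So the underlying form is /-bɛ/, and voiced stops become voiceless after a vowel.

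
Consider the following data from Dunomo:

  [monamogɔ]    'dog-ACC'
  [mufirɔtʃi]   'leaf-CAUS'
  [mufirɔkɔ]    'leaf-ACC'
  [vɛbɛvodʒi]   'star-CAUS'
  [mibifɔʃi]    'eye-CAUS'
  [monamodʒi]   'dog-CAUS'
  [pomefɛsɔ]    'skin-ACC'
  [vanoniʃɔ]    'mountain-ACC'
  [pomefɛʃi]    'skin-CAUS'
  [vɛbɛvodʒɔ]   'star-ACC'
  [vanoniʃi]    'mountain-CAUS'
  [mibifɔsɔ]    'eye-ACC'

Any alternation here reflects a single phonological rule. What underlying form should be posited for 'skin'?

/pomefɛs/

'skin' shows [s] ~ [ʃ] at the end of the stem ([pomefɛsɔ] vs [pomefɛʃi]).
The stem 'mountain' ([vanoniʃɔ], [vanoniʃi]) shows [ʃ] unchanged in both environments, so [ʃ] cannot be basic with [s] derived before the ACC suffix.
The alternation reflects palatalization before a front vowel: /k/, /g/ and /s/ become palato-alveolar [tʃ], [dʒ] and [ʃ] before a front vowel. /s/ is underlying.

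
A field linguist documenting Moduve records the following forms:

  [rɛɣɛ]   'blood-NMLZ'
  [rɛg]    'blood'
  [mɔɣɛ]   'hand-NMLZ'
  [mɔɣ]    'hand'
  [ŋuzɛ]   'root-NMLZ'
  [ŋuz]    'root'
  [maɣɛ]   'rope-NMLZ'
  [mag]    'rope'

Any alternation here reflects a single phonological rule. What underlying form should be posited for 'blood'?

/rɛg/

'blood' shows [ɣ] ~ [g] at the end of the stem ([rɛɣɛ] vs [rɛg]).
If /ɣ/ were underlying and a rule turned it into [g] in isolation, 'hand' would also alternate; but it has [ɣ] in both [mɔɣɛ] and [mɔɣ].
The alternation reflects intervocalic spirantization: voiced stops become fricatives between vowels. /g/ is underlying.
So 'blood' = /rɛg/.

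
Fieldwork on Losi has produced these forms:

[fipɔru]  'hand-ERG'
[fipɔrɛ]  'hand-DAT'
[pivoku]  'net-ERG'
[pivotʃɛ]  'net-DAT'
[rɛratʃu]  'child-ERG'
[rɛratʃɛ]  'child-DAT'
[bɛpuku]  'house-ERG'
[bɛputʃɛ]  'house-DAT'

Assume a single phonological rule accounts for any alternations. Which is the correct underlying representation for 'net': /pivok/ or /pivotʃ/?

In [pivoku] and [pivotʃɛ] the final segment of 'net' alternates: [k] ~ [tʃ].
But 'child' keeps [tʃ] in both environments ([rɛratʃu], [rɛratʃɛ]), so there is no rule changing /tʃ/ to [k] before the ERG suffix.
The underlying segment must be /k/; /k/ becomes palato-alveolar [tʃ] before a front vowel, yielding [tʃ] there.

/pivok/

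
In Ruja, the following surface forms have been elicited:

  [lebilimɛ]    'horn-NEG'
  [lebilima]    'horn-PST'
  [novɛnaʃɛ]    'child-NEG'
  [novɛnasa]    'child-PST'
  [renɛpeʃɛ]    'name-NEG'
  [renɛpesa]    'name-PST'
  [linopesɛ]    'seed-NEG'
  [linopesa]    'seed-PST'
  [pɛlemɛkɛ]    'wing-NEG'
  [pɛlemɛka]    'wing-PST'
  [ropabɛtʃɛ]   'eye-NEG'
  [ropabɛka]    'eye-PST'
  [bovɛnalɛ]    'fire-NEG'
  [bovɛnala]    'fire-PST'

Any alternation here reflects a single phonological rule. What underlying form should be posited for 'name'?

In [renɛpeʃɛ] and [renɛpesa] the final segment of 'name' alternates: [ʃ] ~ [s].
The stem 'seed' ([linopesɛ], [linopesa]) shows [s] unchanged in both environments, so [s] cannot be basic with [ʃ] derived before the NEG suffix.
So /ʃ/ is underlying, and a rule of depalatalization — palato-alveolar /tʃ/ and /ʃ/ become [k] and [s] when no front vowel follows — gives [s].

/renɛpeʃ/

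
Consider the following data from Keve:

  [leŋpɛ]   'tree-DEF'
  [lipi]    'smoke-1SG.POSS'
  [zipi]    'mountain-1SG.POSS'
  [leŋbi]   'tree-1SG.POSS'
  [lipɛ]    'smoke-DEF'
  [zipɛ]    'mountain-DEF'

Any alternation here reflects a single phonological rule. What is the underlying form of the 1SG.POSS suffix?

/-bi/

The 1SG.POSS suffix surfaces as [-bi] and [-pi], depending on the final segment of the stem.
By contrast the DEF suffix keeps its initial [p] throughout — that segment must be underlying.
So the underlying form is /-bi/, and voiced stops become voiceless after a vowel.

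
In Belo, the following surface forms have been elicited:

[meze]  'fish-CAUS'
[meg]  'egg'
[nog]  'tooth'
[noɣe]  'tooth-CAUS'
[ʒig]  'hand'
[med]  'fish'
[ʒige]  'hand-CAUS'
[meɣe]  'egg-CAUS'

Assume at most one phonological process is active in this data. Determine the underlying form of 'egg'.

The root 'egg' surfaces as [meg] and [meɣe], with a stem-final [g] ~ [ɣ] alternation.
If /g/ were underlying and a rule turned it into [ɣ] before the CAUS suffix, 'hand' would also alternate; but it has [g] in both [ʒig] and [ʒige].
The underlying segment must be /ɣ/; voiced fricatives become stops word-finally, yielding [g] there.

/meɣ/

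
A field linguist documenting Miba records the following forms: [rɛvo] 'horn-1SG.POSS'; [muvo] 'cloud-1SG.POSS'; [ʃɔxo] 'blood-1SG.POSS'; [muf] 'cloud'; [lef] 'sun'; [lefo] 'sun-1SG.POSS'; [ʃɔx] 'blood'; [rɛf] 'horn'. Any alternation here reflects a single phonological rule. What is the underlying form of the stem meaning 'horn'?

/rɛv/

In [rɛvo] and [rɛf] the final segment of 'horn' alternates: [v] ~ [f].
Compare 'sun', with invariant [f] in [lefo] and [lef]: an analysis with underlying /f/ and a rule producing [v] before the 1SG.POSS suffix would wrongly predict alternation here too.
So /v/ is underlying, and a rule of word-final obstruent devoicing — voiced obstruents become voiceless word-finally — gives [f].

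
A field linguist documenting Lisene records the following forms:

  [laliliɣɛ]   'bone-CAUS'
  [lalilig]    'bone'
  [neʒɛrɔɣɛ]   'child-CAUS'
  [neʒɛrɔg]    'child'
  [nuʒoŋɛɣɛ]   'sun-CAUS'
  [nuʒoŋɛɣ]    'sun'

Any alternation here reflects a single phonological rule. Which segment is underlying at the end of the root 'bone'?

The root 'bone' surfaces as [laliliɣɛ] and [lalilig], with a stem-final [ɣ] ~ [g] alternation.
Compare 'sun', with invariant [ɣ] in [nuʒoŋɛɣɛ] and [nuʒoŋɛɣ]: an analysis with underlying /ɣ/ and a rule producing [g] in isolation would wrongly predict alternation here too.
So /g/ is underlying, and a rule of intervocalic spirantization — voiced stops become fricatives between vowels — gives [ɣ].

/g/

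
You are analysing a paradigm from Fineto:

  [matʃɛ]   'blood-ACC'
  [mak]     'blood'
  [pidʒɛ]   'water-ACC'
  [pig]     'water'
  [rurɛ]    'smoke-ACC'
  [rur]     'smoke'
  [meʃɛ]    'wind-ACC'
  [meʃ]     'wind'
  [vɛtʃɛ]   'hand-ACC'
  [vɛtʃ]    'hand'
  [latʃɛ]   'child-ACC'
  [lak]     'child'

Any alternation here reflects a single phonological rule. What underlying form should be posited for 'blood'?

'blood' shows [tʃ] ~ [k] at the end of the stem ([matʃɛ] vs [mak]).
Compare 'hand', with invariant [tʃ] in [vɛtʃɛ] and [vɛtʃ]: an analysis with underlying /tʃ/ and a rule producing [k] in isolation would wrongly predict alternation here too.
So /k/ is underlying, and a rule of palatalization before a front vowel — /k/ and /g/ become palato-alveolar [tʃ] and [dʒ] before a front vowel — gives [tʃ].
So 'blood' = /mak/.

/mak/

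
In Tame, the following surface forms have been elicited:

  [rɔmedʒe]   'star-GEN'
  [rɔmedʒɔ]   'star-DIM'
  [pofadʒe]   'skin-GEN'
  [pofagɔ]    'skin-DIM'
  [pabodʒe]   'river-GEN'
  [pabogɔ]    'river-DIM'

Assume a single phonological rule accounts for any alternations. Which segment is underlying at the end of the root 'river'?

/g/

The stem for 'river' ends in [dʒ] in [pabodʒe] but [g] in [pabogɔ].
But 'star' keeps [dʒ] in both environments ([rɔmedʒe], [rɔmedʒɔ]), so there is no rule changing /dʒ/ to [g] before the DIM suffix.
The alternation reflects palatalization before a front vowel: /g/ becomes palato-alveolar [dʒ] before a front vowel. /g/ is underlying.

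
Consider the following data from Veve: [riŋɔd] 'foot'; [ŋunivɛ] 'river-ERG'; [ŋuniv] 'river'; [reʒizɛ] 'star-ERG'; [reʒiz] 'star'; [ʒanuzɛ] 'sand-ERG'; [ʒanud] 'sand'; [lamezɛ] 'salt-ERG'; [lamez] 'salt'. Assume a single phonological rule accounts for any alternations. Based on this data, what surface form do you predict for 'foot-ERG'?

The root 'sand' surfaces as [ʒanuzɛ] and [ʒanud], with a stem-final [z] ~ [d] alternation.
The stem 'salt' ([lamezɛ], [lamez]) shows [z] unchanged in both environments, so [z] cannot be basic with [d] derived in isolation.
So /d/ is underlying, and a rule of intervocalic spirantization — voiced stops become fricatives between vowels — gives [z].
The one attested form of 'foot', [riŋɔd], shows underlying /riŋɔd/. Applying the same rule between vowels gives [riŋɔzɛ].

[riŋɔzɛ]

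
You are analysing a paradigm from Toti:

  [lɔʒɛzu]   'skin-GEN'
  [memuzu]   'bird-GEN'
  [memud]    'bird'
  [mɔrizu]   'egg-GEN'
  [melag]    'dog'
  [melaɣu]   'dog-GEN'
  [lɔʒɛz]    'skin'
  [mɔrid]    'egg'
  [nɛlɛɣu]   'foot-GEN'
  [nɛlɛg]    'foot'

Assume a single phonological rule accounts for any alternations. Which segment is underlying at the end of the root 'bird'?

The stem for 'bird' ends in [d] in [memud] but [z] in [memuzu].
Compare 'skin', with invariant [z] in [lɔʒɛz] and [lɔʒɛzu]: an analysis with underlying /z/ and a rule producing [d] in isolation would wrongly predict alternation here too.
Therefore /d/ is basic and [z] is derived by intervocalic spirantization (voiced stops become fricatives between vowels).

/d/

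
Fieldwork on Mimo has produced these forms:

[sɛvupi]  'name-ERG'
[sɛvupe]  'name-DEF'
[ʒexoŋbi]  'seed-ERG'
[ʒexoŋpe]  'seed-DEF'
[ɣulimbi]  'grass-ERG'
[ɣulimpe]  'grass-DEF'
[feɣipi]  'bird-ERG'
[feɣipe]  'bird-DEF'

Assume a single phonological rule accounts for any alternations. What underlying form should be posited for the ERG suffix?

The ERG suffix surfaces as [-bi] and [-pi], depending on the final segment of the stem.
By contrast the DEF suffix keeps its initial [p] throughout — that segment must be underlying.
The ERG suffix is therefore /-bi/ underlyingly, with post-vocalic devoicing: voiced stops become voiceless after a vowel.

/-bi/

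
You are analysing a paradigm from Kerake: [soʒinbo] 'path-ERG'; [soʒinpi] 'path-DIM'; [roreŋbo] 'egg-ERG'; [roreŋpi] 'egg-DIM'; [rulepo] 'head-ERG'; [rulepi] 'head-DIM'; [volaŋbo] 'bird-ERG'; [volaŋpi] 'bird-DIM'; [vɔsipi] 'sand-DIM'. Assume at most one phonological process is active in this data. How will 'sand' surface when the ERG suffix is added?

[vɔsipo]

The ERG morpheme has two allomorphs, [-bo] and [-po].
By contrast the DIM suffix keeps its initial [p] throughout — that segment must be underlying.
The ERG suffix is therefore /-bo/ underlyingly, with post-vocalic devoicing: voiced stops become voiceless after a vowel.
After 'sand', which ends in a vowel, the suffix surfaces as [-po], giving [vɔsipo].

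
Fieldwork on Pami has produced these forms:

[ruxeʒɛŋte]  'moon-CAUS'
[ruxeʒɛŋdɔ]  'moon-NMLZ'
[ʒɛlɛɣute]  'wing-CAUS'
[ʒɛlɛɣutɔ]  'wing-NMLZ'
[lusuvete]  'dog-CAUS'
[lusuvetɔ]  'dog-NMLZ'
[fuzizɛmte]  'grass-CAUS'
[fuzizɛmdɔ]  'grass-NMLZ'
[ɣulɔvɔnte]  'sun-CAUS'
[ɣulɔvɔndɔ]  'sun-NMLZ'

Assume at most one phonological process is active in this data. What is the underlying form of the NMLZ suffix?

/-dɔ/

The NMLZ morpheme has two allomorphs, [-dɔ] and [-tɔ].
By contrast the CAUS suffix keeps its initial [t] throughout — that segment must be underlying.
So the underlying form is /-dɔ/, and voiced stops become voiceless after a vowel.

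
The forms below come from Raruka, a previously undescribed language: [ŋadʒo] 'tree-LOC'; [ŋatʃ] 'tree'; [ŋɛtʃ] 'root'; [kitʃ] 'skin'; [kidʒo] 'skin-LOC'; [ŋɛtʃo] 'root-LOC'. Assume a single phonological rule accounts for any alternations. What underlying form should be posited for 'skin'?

The root 'skin' surfaces as [kidʒo] and [kitʃ], with a stem-final [dʒ] ~ [tʃ] alternation.
If /tʃ/ were underlying and a rule turned it into [dʒ] before the LOC suffix, 'root' would also alternate; but it has [tʃ] in both [ŋɛtʃo] and [ŋɛtʃ].
The alternation reflects word-final obstruent devoicing: voiced obstruents become voiceless word-finally. /dʒ/ is underlying.

/kidʒ/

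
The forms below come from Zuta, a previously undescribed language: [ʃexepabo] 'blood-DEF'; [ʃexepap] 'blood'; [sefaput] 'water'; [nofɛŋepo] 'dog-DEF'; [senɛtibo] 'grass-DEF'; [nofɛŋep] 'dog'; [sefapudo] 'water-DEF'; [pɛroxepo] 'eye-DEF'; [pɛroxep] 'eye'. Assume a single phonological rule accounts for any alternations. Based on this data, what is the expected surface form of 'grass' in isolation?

In [ʃexepap] and [ʃexepabo] the final segment of 'blood' alternates: [p] ~ [b].
But 'eye' keeps [p] in both environments ([pɛroxep], [pɛroxepo]), so there is no rule changing /p/ to [b] before the DEF suffix.
The underlying segment must be /b/; voiced obstruents become voiceless word-finally, yielding [p] there.
From [senɛtibo] the stem 'grass' is /senɛtib/; word-finally this yields [senɛtip].

[senɛtip]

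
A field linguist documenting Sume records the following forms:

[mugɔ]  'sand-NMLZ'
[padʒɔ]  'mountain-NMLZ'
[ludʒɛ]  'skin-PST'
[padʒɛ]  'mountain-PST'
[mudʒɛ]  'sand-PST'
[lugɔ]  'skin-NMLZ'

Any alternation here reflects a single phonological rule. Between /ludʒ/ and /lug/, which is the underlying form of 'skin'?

The root 'skin' surfaces as [lugɔ] and [ludʒɛ], with a stem-final [g] ~ [dʒ] alternation.
The stem 'mountain' ([padʒɔ], [padʒɛ]) shows [dʒ] unchanged in both environments, so [dʒ] cannot be basic with [g] derived before the NMLZ suffix.
The alternation reflects palatalization before a front vowel: /g/ becomes palato-alveolar [dʒ] before a front vowel. /g/ is underlying.

/lug/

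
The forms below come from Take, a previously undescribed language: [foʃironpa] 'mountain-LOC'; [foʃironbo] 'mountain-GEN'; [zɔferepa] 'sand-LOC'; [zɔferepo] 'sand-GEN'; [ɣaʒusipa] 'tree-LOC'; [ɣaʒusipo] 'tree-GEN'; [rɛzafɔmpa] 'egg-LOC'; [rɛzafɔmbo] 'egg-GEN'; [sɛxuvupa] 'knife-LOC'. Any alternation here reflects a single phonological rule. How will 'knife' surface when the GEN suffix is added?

[sɛxuvupo]

The GEN suffix surfaces as [-bo] and [-po], depending on the final segment of the stem.
By contrast the LOC suffix keeps its initial [p] throughout — that segment must be underlying.
The GEN suffix is therefore /-bo/ underlyingly, with post-vocalic devoicing: voiced stops become voiceless after a vowel.
After 'knife', which ends in a vowel, the suffix surfaces as [-po], giving [sɛxuvupo].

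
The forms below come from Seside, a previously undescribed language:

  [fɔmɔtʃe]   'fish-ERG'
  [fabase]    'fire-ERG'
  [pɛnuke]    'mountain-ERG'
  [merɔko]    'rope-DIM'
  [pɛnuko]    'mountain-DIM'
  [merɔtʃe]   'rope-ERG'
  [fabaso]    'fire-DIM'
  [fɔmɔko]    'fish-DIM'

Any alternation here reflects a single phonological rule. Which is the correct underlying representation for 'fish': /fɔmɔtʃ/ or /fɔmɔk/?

/fɔmɔtʃ/

'fish' shows [k] ~ [tʃ] at the end of the stem ([fɔmɔko] vs [fɔmɔtʃe]).
If /k/ were underlying and a rule turned it into [tʃ] before the ERG suffix, 'mountain' would also alternate; but it has [k] in both [pɛnuko] and [pɛnuke].
The underlying segment must be /tʃ/; palato-alveolar /tʃ/ becomes [k] when no front vowel follows, yielding [k] there.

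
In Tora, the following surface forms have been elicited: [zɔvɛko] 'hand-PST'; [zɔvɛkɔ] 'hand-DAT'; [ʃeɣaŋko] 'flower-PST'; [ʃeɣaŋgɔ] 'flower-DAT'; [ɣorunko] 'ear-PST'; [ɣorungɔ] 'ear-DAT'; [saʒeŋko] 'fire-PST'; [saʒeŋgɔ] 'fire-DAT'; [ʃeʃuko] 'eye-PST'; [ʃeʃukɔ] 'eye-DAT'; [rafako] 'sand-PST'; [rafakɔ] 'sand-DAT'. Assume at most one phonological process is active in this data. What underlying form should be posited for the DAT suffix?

/-gɔ/

The DAT morpheme has two allomorphs, [-gɔ] and [-kɔ].
The PST suffix, which begins with [k], is invariant after every stem; so [k] is not altered by any rule here.
The DAT suffix is therefore /-gɔ/ underlyingly, with post-vocalic devoicing: voiced stops become voiceless after a vowel.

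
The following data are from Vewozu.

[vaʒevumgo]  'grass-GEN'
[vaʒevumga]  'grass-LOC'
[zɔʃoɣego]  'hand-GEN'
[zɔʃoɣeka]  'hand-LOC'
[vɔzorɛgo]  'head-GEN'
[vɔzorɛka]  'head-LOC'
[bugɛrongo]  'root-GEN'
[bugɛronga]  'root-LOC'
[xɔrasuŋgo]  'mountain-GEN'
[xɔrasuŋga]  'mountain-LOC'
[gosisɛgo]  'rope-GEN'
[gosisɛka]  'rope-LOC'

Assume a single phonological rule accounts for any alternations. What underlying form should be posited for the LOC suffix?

/-ka/

The LOC morpheme has two allomorphs, [-ga] and [-ka].
By contrast the GEN suffix keeps its initial [g] throughout — that segment must be underlying.
So the underlying form is /-ka/, and voiceless stops become voiced after a nasal.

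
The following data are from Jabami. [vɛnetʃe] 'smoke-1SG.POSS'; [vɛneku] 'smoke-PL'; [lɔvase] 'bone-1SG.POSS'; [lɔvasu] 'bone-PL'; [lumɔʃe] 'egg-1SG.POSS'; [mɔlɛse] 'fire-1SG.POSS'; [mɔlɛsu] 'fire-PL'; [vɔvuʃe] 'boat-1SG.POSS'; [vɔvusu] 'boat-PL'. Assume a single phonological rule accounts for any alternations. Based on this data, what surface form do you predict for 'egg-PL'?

[lumɔsu]

In [vɔvuʃe] and [vɔvusu] the final segment of 'boat' alternates: [ʃ] ~ [s].
But 'fire' keeps [s] in both environments ([mɔlɛse], [mɔlɛsu]), so there is no rule changing /s/ to [ʃ] before the 1SG.POSS suffix.
The underlying segment must be /ʃ/; palato-alveolar /tʃ/ and /ʃ/ become [k] and [s] when no front vowel follows, yielding [s] there.
The one attested form of 'egg', [lumɔʃe], shows underlying /lumɔʃ/. Applying the same rule when no front vowel follows gives [lumɔsu].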